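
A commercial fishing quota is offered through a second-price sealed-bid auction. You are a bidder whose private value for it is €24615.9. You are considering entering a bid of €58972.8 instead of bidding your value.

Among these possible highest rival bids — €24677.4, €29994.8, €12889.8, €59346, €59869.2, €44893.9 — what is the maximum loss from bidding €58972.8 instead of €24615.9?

€24677.4: truthful gives €0, deviation gives −€61.5 → loss €61.5.
€29994.8: truthful gives €0, deviation gives −€5378.9 → loss €5378.9.
€12889.8: same outcome either way → loss €0.
€59346: same outcome either way → loss €0.
€59869.2: same outcome either way → loss €0.
€44893.9: truthful gives €0, deviation gives −€20278 → loss €20278.
Maximum loss: €20278.

€20278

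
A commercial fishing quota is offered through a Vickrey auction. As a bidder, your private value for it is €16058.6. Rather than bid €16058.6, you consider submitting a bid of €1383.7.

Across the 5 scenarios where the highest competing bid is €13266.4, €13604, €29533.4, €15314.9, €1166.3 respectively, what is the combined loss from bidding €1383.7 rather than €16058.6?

The deviation costs you only when the competing bid falls strictly between €1383.7 and €16058.6; elsewhere both bids give the same outcome.
€13266.4: truthful payoff €2792.2, deviation payoff €0 → loss €2792.2.
€13604: truthful payoff €2454.6, deviation payoff €0 → loss €2454.6.
€29533.4: outcomes coincide → loss €0.
€15314.9: truthful payoff €743.7, deviation payoff €0 → loss €743.7.
€1166.3: outcomes coincide → loss €0.
Total loss = €2792.2 + €2454.6 + €743.7 = €5990.5.

€5990.5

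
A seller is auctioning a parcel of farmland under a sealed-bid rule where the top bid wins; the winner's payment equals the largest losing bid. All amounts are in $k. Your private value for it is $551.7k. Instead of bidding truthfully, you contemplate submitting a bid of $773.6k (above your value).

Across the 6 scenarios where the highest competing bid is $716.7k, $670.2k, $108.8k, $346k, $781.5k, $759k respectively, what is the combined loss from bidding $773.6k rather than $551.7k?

$490.8k

The deviation costs you only when the competing bid falls strictly between $551.7k and $773.6k; elsewhere both bids give the same outcome.
$716.7k: truthful payoff $0k, deviation payoff −$165k → loss $165k.
$670.2k: truthful payoff $0k, deviation payoff −$118.5k → loss $118.5k.
$108.8k: outcomes coincide → loss $0k.
$346k: outcomes coincide → loss $0k.
$781.5k: outcomes coincide → loss $0k.
$759k: truthful payoff $0k, deviation payoff −$207.3k → loss $207.3k.
Total loss = $165k + $118.5k + $207.3k = $490.8k.
Truthful bidding weakly dominates here: raising your bid can only win items priced above your value, and lowering it can only forfeit items priced below.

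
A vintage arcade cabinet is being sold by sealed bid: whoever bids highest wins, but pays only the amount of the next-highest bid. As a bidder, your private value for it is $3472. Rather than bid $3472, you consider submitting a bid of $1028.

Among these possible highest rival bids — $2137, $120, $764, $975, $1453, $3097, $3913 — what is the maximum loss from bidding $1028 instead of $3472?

$2137: truthful gives $1335, deviation gives $0 → loss $1335.
$120: same outcome either way → loss $0.
$764: same outcome either way → loss $0.
$975: same outcome either way → loss $0.
$1453: truthful gives $2019, deviation gives $0 → loss $2019.
$3097: truthful gives $375, deviation gives $0 → loss $375.
$3913: same outcome either way → loss $0.
Maximum loss: $2019.

$2019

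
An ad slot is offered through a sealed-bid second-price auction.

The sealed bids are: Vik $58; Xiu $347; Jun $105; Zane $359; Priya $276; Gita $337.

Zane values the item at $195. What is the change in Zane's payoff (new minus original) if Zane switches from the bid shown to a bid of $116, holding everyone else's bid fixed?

$152

The highest bid among the other bidders is $347; Zane's bid doesn't change that.
Original bid $359: Zane is highest, pays the top rival bid $347; payoff $195 − $347 = −$152.
Alternative bid $116: Zane is not highest (top rival bid is $347); payoff $0.
Change in payoff = $0 − (−$152) = $152.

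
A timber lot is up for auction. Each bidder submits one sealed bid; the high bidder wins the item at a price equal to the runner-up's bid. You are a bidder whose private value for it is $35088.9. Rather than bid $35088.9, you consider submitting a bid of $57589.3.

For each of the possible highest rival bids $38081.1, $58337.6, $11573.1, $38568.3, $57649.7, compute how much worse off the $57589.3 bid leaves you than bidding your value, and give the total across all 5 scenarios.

The deviation costs you only when the competing bid falls strictly between $35088.9 and $57589.3; elsewhere both bids give the same outcome.
$38081.1: truthful payoff $0, deviation payoff −$2992.2 → loss $2992.2.
$58337.6: outcomes coincide → loss $0.
$11573.1: outcomes coincide → loss $0.
$38568.3: truthful payoff $0, deviation payoff −$3479.4 → loss $3479.4.
$57649.7: outcomes coincide → loss $0.
Total loss = $2992.2 + $3479.4 = $6471.6.

$6471.6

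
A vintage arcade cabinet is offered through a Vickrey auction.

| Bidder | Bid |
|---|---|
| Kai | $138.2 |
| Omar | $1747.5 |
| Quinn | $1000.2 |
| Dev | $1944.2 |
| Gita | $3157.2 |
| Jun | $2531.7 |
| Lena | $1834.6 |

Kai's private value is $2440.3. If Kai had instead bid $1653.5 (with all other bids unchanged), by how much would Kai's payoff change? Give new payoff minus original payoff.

$0

The highest bid among the other bidders is $3157.2; Kai's bid doesn't change that.
Original bid $138.2: Kai is not highest (top rival bid is $3157.2); payoff $0.
Alternative bid $1653.5: Kai is not highest (top rival bid is $3157.2); payoff $0.
Change in payoff = $0 − ($0) = $0.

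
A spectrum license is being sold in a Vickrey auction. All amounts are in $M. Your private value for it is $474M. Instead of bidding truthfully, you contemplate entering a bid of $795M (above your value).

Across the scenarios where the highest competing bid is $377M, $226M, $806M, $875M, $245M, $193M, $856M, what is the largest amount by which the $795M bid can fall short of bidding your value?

$0M

$377M: same outcome either way → loss $0M.
$226M: same outcome either way → loss $0M.
$806M: same outcome either way → loss $0M.
$875M: same outcome either way → loss $0M.
$245M: same outcome either way → loss $0M.
$193M: same outcome either way → loss $0M.
$856M: same outcome either way → loss $0M.
Maximum loss: $0M.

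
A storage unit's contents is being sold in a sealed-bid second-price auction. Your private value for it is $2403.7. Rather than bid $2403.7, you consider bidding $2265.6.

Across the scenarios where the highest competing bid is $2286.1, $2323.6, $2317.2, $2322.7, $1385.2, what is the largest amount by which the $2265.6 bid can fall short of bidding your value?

$117.6

$2286.1: truthful gives $117.6, deviation gives $0 → loss $117.6.
$2323.6: truthful gives $80.1, deviation gives $0 → loss $80.1.
$2317.2: truthful gives $86.5, deviation gives $0 → loss $86.5.
$2322.7: truthful gives $81, deviation gives $0 → loss $81.
$1385.2: same outcome either way → loss $0.
Maximum loss: $117.6.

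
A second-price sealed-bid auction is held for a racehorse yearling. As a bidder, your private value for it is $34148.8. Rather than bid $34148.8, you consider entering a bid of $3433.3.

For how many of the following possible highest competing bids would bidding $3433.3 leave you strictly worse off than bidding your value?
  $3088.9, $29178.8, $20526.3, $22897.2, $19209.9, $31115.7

5

The deviation hurts exactly when the highest competing bid lies strictly between $3433.3 and $34148.8 — underbidding then forfeits a profitable win.
$3088.9: below both → same outcome either way.
$29178.8: inside the interval → strictly worse (loss $4970).
$20526.3: inside the interval → strictly worse (loss $13622.5).
$22897.2: inside the interval → strictly worse (loss $11251.6).
$19209.9: inside the interval → strictly worse (loss $14938.9).
$31115.7: inside the interval → strictly worse (loss $3033.1).
Count: 5.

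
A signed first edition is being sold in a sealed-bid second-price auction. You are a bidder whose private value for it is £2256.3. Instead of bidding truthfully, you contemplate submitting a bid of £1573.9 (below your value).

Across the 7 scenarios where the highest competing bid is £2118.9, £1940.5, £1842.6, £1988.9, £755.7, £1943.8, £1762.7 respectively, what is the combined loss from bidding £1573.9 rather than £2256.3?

The deviation costs you only when the competing bid falls strictly between £1573.9 and £2256.3; elsewhere both bids give the same outcome.
£2118.9: truthful payoff £137.4, deviation payoff £0 → loss £137.4.
£1940.5: truthful payoff £315.8, deviation payoff £0 → loss £315.8.
£1842.6: truthful payoff £413.7, deviation payoff £0 → loss £413.7.
£1988.9: truthful payoff £267.4, deviation payoff £0 → loss £267.4.
£755.7: outcomes coincide → loss £0.
£1943.8: truthful payoff £312.5, deviation payoff £0 → loss £312.5.
£1762.7: truthful payoff £493.6, deviation payoff £0 → loss £493.6.
Total loss = £137.4 + £315.8 + £413.7 + £267.4 + £312.5 + £493.6 = £1940.4.

£1940.4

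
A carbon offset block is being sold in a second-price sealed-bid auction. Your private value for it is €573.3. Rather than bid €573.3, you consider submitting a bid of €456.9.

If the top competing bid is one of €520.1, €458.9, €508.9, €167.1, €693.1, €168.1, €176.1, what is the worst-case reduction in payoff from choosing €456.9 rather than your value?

€520.1: truthful gives €53.2, deviation gives €0 → loss €53.2.
€458.9: truthful gives €114.4, deviation gives €0 → loss €114.4.
€508.9: truthful gives €64.4, deviation gives €0 → loss €64.4.
€167.1: same outcome either way → loss €0.
€693.1: same outcome either way → loss €0.
€168.1: same outcome either way → loss €0.
€176.1: same outcome either way → loss €0.
Maximum loss: €114.4.

€114.4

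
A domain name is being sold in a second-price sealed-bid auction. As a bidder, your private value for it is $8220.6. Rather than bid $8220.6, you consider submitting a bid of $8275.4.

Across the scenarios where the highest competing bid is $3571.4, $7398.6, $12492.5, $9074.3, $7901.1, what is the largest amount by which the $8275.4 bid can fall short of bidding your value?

$3571.4: same outcome either way → loss $0.
$7398.6: same outcome either way → loss $0.
$12492.5: same outcome either way → loss $0.
$9074.3: same outcome either way → loss $0.
$7901.1: same outcome either way → loss $0.
Maximum loss: $0.

$0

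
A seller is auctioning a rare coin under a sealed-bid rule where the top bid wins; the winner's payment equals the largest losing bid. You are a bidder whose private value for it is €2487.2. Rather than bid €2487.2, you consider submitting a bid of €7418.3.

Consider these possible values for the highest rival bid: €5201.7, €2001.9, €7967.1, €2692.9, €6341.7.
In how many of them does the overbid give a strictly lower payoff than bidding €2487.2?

The deviation hurts exactly when the highest competing bid lies strictly between €2487.2 and €7418.3 — overbidding then wins at a price above your value.
€5201.7: inside the interval → strictly worse (loss €2714.5).
€2001.9: below both → same outcome either way.
€7967.1: above both → same outcome either way.
€2692.9: inside the interval → strictly worse (loss €205.7).
€6341.7: inside the interval → strictly worse (loss €3854.5).
Count: 3.

3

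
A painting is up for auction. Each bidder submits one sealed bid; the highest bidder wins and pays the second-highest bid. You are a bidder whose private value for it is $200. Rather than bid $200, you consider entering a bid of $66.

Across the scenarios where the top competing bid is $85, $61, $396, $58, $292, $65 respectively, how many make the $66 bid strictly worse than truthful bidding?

The deviation hurts exactly when the highest competing bid lies strictly between $66 and $200 — underbidding then forfeits a profitable win.
$85: inside the interval → strictly worse (loss $115).
$61: below both → same outcome either way.
$396: above both → same outcome either way.
$58: below both → same outcome either way.
$292: above both → same outcome either way.
$65: below both → same outcome either way.
Count: 1.

1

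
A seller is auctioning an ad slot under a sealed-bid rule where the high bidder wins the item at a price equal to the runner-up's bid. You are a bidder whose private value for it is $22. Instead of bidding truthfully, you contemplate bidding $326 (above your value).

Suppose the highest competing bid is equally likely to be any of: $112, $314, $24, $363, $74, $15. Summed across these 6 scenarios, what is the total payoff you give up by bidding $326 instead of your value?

The deviation costs you only when the competing bid falls strictly between $22 and $326; elsewhere both bids give the same outcome.
$112: truthful payoff $0, deviation payoff −$90 → loss $90.
$314: truthful payoff $0, deviation payoff −$292 → loss $292.
$24: truthful payoff $0, deviation payoff −$2 → loss $2.
$363: outcomes coincide → loss $0.
$74: truthful payoff $0, deviation payoff −$52 → loss $52.
$15: outcomes coincide → loss $0.
Total loss = $90 + $292 + $2 + $52 = $436.
Truthful bidding weakly dominates here: raising your bid can only win items priced above your value, and lowering it can only forfeit items priced below.

$436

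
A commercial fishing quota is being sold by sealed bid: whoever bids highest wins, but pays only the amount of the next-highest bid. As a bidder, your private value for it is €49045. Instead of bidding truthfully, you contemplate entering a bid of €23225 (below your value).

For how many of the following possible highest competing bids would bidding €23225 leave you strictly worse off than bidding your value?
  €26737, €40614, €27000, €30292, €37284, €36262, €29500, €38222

8

The deviation hurts exactly when the highest competing bid lies strictly between €23225 and €49045 — underbidding then forfeits a profitable win.
€26737: inside the interval → strictly worse (loss €22308).
€40614: inside the interval → strictly worse (loss €8431).
€27000: inside the interval → strictly worse (loss €22045).
€30292: inside the interval → strictly worse (loss €18753).
€37284: inside the interval → strictly worse (loss €11761).
€36262: inside the interval → strictly worse (loss €12783).
€29500: inside the interval → strictly worse (loss €19545).
€38222: inside the interval → strictly worse (loss €10823).
Count: 8.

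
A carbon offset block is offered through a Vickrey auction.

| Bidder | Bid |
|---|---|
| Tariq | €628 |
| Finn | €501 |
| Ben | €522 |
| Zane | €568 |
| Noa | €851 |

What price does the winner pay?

€628

Highest bid: Noa at €851, so Noa wins.
Second-highest bid: Tariq at €628 — that is the price the winner pays.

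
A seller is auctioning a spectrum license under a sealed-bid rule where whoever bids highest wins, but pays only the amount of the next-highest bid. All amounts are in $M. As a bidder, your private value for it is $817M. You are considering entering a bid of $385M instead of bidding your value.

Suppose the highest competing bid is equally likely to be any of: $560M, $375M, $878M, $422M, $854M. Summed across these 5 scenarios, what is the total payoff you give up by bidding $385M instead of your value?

The deviation costs you only when the competing bid falls strictly between $385M and $817M; elsewhere both bids give the same outcome.
$560M: truthful payoff $257M, deviation payoff $0M → loss $257M.
$375M: outcomes coincide → loss $0M.
$878M: outcomes coincide → loss $0M.
$422M: truthful payoff $395M, deviation payoff $0M → loss $395M.
$854M: outcomes coincide → loss $0M.
Total loss = $257M + $395M = $652M.
Truthful bidding weakly dominates here: raising your bid can only win items priced above your value, and lowering it can only forfeit items priced below.

$652M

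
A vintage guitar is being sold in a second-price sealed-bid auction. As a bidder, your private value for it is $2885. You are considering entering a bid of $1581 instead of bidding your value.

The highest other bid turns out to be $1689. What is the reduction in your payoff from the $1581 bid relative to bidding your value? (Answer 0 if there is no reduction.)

Bidding your value $2885: you win (since $2885 > $1689) and pay $1689. Payoff $1196.
Bidding $1581: you lose. Payoff $0.
The competing bid $1689 lies between your shaded bid and your value, so underbidding forfeits an item you could have won at a profitable price.
Loss from deviating = $1196 − ($0) = $1196.

$1196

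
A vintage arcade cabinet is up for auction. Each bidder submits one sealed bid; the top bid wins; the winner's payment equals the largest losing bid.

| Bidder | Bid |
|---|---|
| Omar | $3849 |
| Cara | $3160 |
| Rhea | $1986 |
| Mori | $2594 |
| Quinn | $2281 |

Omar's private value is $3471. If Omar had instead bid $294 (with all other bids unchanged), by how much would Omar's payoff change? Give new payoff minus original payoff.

−$311

The highest bid among the other bidders is $3160; Omar's bid doesn't change that.
Original bid $3849: Omar is highest, pays the top rival bid $3160; payoff $3471 − $3160 = $311.
Alternative bid $294: Omar is not highest (top rival bid is $3160); payoff $0.
Change in payoff = $0 − ($311) = −$311.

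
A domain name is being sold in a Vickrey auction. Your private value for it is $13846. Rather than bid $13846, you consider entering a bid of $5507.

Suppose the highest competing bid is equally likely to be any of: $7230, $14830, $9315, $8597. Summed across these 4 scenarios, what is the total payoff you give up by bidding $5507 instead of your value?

The deviation costs you only when the competing bid falls strictly between $5507 and $13846; elsewhere both bids give the same outcome.
$7230: truthful payoff $6616, deviation payoff $0 → loss $6616.
$14830: outcomes coincide → loss $0.
$9315: truthful payoff $4531, deviation payoff $0 → loss $4531.
$8597: truthful payoff $5249, deviation payoff $0 → loss $5249.
Total loss = $6616 + $4531 + $5249 = $16396.
In a second-price auction your bid sets only whether you win, not what you pay, so bidding your true value is weakly dominant.

$16396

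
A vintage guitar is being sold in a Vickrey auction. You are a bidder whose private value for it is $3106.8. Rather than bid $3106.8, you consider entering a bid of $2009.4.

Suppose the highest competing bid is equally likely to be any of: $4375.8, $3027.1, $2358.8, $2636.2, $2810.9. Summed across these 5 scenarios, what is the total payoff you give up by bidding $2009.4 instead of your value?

$1594.2

The deviation costs you only when the competing bid falls strictly between $2009.4 and $3106.8; elsewhere both bids give the same outcome.
$4375.8: outcomes coincide → loss $0.
$3027.1: truthful payoff $79.7, deviation payoff $0 → loss $79.7.
$2358.8: truthful payoff $748, deviation payoff $0 → loss $748.
$2636.2: truthful payoff $470.6, deviation payoff $0 → loss $470.6.
$2810.9: truthful payoff $295.9, deviation payoff $0 → loss $295.9.
Total loss = $79.7 + $748 + $470.6 + $295.9 = $1594.2.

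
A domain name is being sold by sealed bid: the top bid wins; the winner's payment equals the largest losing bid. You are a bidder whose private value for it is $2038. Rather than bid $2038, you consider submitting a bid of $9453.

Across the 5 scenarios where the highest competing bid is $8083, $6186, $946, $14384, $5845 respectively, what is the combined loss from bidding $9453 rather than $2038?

$14000

The deviation costs you only when the competing bid falls strictly between $2038 and $9453; elsewhere both bids give the same outcome.
$8083: truthful payoff $0, deviation payoff −$6045 → loss $6045.
$6186: truthful payoff $0, deviation payoff −$4148 → loss $4148.
$946: outcomes coincide → loss $0.
$14384: outcomes coincide → loss $0.
$5845: truthful payoff $0, deviation payoff −$3807 → loss $3807.
Total loss = $6045 + $4148 + $3807 = $14000.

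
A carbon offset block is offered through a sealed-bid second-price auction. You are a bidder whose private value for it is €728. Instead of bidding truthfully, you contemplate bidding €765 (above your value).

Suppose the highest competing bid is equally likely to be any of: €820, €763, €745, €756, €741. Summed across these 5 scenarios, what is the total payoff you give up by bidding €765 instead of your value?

The deviation costs you only when the competing bid falls strictly between €728 and €765; elsewhere both bids give the same outcome.
€820: outcomes coincide → loss €0.
€763: truthful payoff €0, deviation payoff −€35 → loss €35.
€745: truthful payoff €0, deviation payoff −€17 → loss €17.
€756: truthful payoff €0, deviation payoff −€28 → loss €28.
€741: truthful payoff €0, deviation payoff −€13 → loss €13.
Total loss = €35 + €17 + €28 + €13 = €93.

€93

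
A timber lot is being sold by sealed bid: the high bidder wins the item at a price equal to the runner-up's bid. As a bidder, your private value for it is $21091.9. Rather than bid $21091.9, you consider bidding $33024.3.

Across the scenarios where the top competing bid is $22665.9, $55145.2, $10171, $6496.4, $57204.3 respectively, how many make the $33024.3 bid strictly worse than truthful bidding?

The deviation hurts exactly when the highest competing bid lies strictly between $21091.9 and $33024.3 — overbidding then wins at a price above your value.
$22665.9: inside the interval → strictly worse (loss $1574).
$55145.2: above both → same outcome either way.
$10171: below both → same outcome either way.
$6496.4: below both → same outcome either way.
$57204.3: above both → same outcome either way.
Count: 1.

1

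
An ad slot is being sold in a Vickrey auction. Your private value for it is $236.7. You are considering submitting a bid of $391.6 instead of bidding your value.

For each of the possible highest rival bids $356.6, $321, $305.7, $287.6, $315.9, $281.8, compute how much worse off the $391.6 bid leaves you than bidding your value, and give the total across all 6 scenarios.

The deviation costs you only when the competing bid falls strictly between $236.7 and $391.6; elsewhere both bids give the same outcome.
$356.6: truthful payoff $0, deviation payoff −$119.9 → loss $119.9.
$321: truthful payoff $0, deviation payoff −$84.3 → loss $84.3.
$305.7: truthful payoff $0, deviation payoff −$69 → loss $69.
$287.6: truthful payoff $0, deviation payoff −$50.9 → loss $50.9.
$315.9: truthful payoff $0, deviation payoff −$79.2 → loss $79.2.
$281.8: truthful payoff $0, deviation payoff −$45.1 → loss $45.1.
Total loss = $119.9 + $84.3 + $69 + $50.9 + $79.2 + $45.1 = $448.4.

$448.4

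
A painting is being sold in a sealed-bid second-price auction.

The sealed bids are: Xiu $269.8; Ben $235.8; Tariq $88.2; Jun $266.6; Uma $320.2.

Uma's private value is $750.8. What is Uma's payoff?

Highest bid: Uma at $320.2, so Uma wins.
Second-highest bid: Xiu at $269.8 — that is the price the winner pays.
Uma's payoff = value − price = $750.8 − $269.8 = $481.

$481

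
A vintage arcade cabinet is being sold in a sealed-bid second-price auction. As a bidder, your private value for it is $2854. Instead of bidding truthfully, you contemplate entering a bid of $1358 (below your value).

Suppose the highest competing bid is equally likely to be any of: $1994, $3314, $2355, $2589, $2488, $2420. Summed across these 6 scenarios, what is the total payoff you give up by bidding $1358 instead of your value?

$2424

The deviation costs you only when the competing bid falls strictly between $1358 and $2854; elsewhere both bids give the same outcome.
$1994: truthful payoff $860, deviation payoff $0 → loss $860.
$3314: outcomes coincide → loss $0.
$2355: truthful payoff $499, deviation payoff $0 → loss $499.
$2589: truthful payoff $265, deviation payoff $0 → loss $265.
$2488: truthful payoff $366, deviation payoff $0 → loss $366.
$2420: truthful payoff $434, deviation payoff $0 → loss $434.
Total loss = $860 + $499 + $265 + $366 + $434 = $2424.
Truthful bidding weakly dominates here: raising your bid can only win items priced above your value, and lowering it can only forfeit items priced below.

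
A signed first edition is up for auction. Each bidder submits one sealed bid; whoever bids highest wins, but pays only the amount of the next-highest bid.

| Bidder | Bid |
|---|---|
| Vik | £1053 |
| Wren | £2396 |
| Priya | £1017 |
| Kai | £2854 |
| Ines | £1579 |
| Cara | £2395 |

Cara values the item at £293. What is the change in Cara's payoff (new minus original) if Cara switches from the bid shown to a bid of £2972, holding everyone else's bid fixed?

−£2561

The highest bid among the other bidders is £2854; Cara's bid doesn't change that.
Original bid £2395: Cara is not highest (top rival bid is £2854); payoff £0.
Alternative bid £2972: Cara is highest, pays the top rival bid £2854; payoff £293 − £2854 = −£2561.
Change in payoff = −£2561 − (£0) = −£2561.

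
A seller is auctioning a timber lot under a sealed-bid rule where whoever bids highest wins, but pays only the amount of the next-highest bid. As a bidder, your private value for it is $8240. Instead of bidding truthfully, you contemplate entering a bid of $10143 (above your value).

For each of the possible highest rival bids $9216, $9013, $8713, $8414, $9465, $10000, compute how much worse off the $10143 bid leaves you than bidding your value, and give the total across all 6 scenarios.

$5381

The deviation costs you only when the competing bid falls strictly between $8240 and $10143; elsewhere both bids give the same outcome.
$9216: truthful payoff $0, deviation payoff −$976 → loss $976.
$9013: truthful payoff $0, deviation payoff −$773 → loss $773.
$8713: truthful payoff $0, deviation payoff −$473 → loss $473.
$8414: truthful payoff $0, deviation payoff −$174 → loss $174.
$9465: truthful payoff $0, deviation payoff −$1225 → loss $1225.
$10000: truthful payoff $0, deviation payoff −$1760 → loss $1760.
Total loss = $976 + $773 + $473 + $174 + $1225 + $1760 = $5381.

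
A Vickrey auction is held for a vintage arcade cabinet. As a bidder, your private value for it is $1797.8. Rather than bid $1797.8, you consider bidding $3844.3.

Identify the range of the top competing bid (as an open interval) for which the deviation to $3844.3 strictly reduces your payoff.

If the competing bid is below $1797.8, both bids win at the same price — no difference.
If it is above $3844.3, both bids lose — no difference.
If it lies strictly between $1797.8 and $3844.3, bidding your value loses (payoff 0) while bidding $3844.3 wins at a price above your value (payoff negative).
So the deviation strictly hurts on the open interval ($1797.8, $3844.3).

($1797.8, $3844.3)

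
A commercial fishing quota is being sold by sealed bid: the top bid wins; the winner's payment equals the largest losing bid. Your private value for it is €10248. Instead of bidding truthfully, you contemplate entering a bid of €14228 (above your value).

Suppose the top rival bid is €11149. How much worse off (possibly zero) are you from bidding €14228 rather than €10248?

€901

Bidding your value €10248: you lose (since €10248 < €11149). Payoff €0.
Bidding €14228: you win and pay €11149. Payoff €10248 − €11149 = −€901.
The competing bid €11149 lies between your value and your inflated bid, so overbidding wins an item priced above your value.
Loss from deviating = €0 − (−€901) = €901.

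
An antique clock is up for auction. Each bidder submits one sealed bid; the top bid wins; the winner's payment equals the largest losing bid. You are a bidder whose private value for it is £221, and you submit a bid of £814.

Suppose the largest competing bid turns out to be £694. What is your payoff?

−£473

Your bid £814 exceeds the highest competing bid £694, so you win.
In a second-price auction the winner pays the second-highest bid, £694.
Payoff = value − price = £221 − £694 = −£473.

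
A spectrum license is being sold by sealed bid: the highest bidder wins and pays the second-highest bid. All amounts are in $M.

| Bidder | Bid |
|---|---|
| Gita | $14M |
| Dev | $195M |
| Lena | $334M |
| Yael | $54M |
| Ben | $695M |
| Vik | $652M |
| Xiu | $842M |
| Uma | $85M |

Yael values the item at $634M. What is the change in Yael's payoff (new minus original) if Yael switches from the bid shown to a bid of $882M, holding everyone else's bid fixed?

−$208M

The highest bid among the other bidders is $842M; Yael's bid doesn't change that.
Original bid $54M: Yael is not highest (top rival bid is $842M); payoff $0M.
Alternative bid $882M: Yael is highest, pays the top rival bid $842M; payoff $634M − $842M = −$208M.
Change in payoff = −$208M − ($0M) = −$208M.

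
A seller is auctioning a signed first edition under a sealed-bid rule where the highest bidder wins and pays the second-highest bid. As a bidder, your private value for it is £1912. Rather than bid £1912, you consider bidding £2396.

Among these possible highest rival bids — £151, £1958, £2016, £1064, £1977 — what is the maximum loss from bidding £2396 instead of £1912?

£151: same outcome either way → loss £0.
£1958: truthful gives £0, deviation gives −£46 → loss £46.
£2016: truthful gives £0, deviation gives −£104 → loss £104.
£1064: same outcome either way → loss £0.
£1977: truthful gives £0, deviation gives −£65 → loss £65.
Maximum loss: £104.

£104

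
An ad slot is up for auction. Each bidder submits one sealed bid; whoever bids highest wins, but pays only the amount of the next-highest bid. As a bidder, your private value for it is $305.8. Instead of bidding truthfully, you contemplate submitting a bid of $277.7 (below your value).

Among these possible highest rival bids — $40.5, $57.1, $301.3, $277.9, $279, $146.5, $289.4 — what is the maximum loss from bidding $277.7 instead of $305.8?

$40.5: same outcome either way → loss $0.
$57.1: same outcome either way → loss $0.
$301.3: truthful gives $4.5, deviation gives $0 → loss $4.5.
$277.9: truthful gives $27.9, deviation gives $0 → loss $27.9.
$279: truthful gives $26.8, deviation gives $0 → loss $26.8.
$146.5: same outcome either way → loss $0.
$289.4: truthful gives $16.4, deviation gives $0 → loss $16.4.
Maximum loss: $27.9.

$27.9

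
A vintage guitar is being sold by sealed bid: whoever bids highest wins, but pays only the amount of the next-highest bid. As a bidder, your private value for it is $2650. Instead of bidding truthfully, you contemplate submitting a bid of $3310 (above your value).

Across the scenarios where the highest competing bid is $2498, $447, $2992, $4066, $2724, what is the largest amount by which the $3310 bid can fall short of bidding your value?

$2498: same outcome either way → loss $0.
$447: same outcome either way → loss $0.
$2992: truthful gives $0, deviation gives −$342 → loss $342.
$4066: same outcome either way → loss $0.
$2724: truthful gives $0, deviation gives −$74 → loss $74.
Maximum loss: $342.

$342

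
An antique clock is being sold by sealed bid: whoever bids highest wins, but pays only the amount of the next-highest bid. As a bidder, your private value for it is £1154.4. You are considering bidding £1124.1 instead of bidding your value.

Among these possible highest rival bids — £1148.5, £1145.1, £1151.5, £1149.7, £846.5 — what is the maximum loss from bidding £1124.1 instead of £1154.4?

£9.3

£1148.5: truthful gives £5.9, deviation gives £0 → loss £5.9.
£1145.1: truthful gives £9.3, deviation gives £0 → loss £9.3.
£1151.5: truthful gives £2.9, deviation gives £0 → loss £2.9.
£1149.7: truthful gives £4.7, deviation gives £0 → loss £4.7.
£846.5: same outcome either way → loss £0.
Maximum loss: £9.3.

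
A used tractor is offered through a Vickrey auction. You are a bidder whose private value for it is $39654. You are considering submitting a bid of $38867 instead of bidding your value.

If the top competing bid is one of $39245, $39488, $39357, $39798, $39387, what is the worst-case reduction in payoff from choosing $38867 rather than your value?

$409

$39245: truthful gives $409, deviation gives $0 → loss $409.
$39488: truthful gives $166, deviation gives $0 → loss $166.
$39357: truthful gives $297, deviation gives $0 → loss $297.
$39798: same outcome either way → loss $0.
$39387: truthful gives $267, deviation gives $0 → loss $267.
Maximum loss: $409.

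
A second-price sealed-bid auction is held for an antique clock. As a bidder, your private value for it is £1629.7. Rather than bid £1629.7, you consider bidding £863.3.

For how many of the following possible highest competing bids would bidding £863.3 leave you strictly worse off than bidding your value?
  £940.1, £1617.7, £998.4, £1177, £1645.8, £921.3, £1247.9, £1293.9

7

The deviation hurts exactly when the highest competing bid lies strictly between £863.3 and £1629.7 — underbidding then forfeits a profitable win.
£940.1: inside the interval → strictly worse (loss £689.6).
£1617.7: inside the interval → strictly worse (loss £12).
£998.4: inside the interval → strictly worse (loss £631.3).
£1177: inside the interval → strictly worse (loss £452.7).
£1645.8: above both → same outcome either way.
£921.3: inside the interval → strictly worse (loss £708.4).
£1247.9: inside the interval → strictly worse (loss £381.8).
£1293.9: inside the interval → strictly worse (loss £335.8).
Count: 7.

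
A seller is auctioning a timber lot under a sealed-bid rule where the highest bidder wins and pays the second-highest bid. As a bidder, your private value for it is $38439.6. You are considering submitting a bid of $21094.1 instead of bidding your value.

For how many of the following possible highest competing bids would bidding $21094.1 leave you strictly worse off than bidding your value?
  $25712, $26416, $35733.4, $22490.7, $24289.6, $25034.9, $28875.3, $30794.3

The deviation hurts exactly when the highest competing bid lies strictly between $21094.1 and $38439.6 — underbidding then forfeits a profitable win.
$25712: inside the interval → strictly worse (loss $12727.6).
$26416: inside the interval → strictly worse (loss $12023.6).
$35733.4: inside the interval → strictly worse (loss $2706.2).
$22490.7: inside the interval → strictly worse (loss $15948.9).
$24289.6: inside the interval → strictly worse (loss $14150).
$25034.9: inside the interval → strictly worse (loss $13404.7).
$28875.3: inside the interval → strictly worse (loss $9564.3).
$30794.3: inside the interval → strictly worse (loss $7645.3).
Count: 8.

8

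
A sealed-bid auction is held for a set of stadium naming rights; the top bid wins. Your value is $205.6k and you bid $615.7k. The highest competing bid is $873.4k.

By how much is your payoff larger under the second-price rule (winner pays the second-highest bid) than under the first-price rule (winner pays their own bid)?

Your bid $615.7k is below $873.4k, so you lose under either rule.
Payoff is $0k in both cases; difference = $0k.

$0k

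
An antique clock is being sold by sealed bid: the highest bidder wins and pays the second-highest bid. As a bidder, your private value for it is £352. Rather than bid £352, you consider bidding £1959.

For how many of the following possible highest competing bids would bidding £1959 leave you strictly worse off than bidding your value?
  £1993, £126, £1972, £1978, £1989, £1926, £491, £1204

The deviation hurts exactly when the highest competing bid lies strictly between £352 and £1959 — overbidding then wins at a price above your value.
£1993: above both → same outcome either way.
£126: below both → same outcome either way.
£1972: above both → same outcome either way.
£1978: above both → same outcome either way.
£1989: above both → same outcome either way.
£1926: inside the interval → strictly worse (loss £1574).
£491: inside the interval → strictly worse (loss £139).
£1204: inside the interval → strictly worse (loss £852).
Count: 3.

3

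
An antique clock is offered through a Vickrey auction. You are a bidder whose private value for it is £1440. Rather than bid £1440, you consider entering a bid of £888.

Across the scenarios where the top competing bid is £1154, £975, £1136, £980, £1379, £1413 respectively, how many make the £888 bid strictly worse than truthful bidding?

The deviation hurts exactly when the highest competing bid lies strictly between £888 and £1440 — underbidding then forfeits a profitable win.
£1154: inside the interval → strictly worse (loss £286).
£975: inside the interval → strictly worse (loss £465).
£1136: inside the interval → strictly worse (loss £304).
£980: inside the interval → strictly worse (loss £460).
£1379: inside the interval → strictly worse (loss £61).
£1413: inside the interval → strictly worse (loss £27).
Count: 6.

6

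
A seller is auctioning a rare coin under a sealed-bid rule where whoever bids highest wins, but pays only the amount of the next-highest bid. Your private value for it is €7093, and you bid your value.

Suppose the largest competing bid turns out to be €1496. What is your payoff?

€5597

Your bid €7093 exceeds the highest competing bid €1496, so you win.
In a second-price auction the winner pays the second-highest bid, €1496.
Payoff = value − price = €7093 − €1496 = €5597.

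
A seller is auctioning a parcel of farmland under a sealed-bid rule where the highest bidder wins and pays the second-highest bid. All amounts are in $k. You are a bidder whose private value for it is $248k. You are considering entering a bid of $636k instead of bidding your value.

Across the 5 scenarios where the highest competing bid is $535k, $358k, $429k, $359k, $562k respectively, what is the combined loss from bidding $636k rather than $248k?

The deviation costs you only when the competing bid falls strictly between $248k and $636k; elsewhere both bids give the same outcome.
$535k: truthful payoff $0k, deviation payoff −$287k → loss $287k.
$358k: truthful payoff $0k, deviation payoff −$110k → loss $110k.
$429k: truthful payoff $0k, deviation payoff −$181k → loss $181k.
$359k: truthful payoff $0k, deviation payoff −$111k → loss $111k.
$562k: truthful payoff $0k, deviation payoff −$314k → loss $314k.
Total loss = $287k + $110k + $181k + $111k + $314k = $1003k.

$1003k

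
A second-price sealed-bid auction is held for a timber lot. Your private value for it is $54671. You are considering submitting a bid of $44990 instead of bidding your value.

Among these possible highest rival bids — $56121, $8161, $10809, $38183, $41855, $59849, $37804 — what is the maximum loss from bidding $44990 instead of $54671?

$56121: same outcome either way → loss $0.
$8161: same outcome either way → loss $0.
$10809: same outcome either way → loss $0.
$38183: same outcome either way → loss $0.
$41855: same outcome either way → loss $0.
$59849: same outcome either way → loss $0.
$37804: same outcome either way → loss $0.
Maximum loss: $0.

$0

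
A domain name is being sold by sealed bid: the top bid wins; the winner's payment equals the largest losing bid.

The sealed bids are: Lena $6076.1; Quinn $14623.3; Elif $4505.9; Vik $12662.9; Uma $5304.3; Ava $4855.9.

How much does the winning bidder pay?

$12662.9

Highest bid: Quinn at $14623.3, so Quinn wins.
Second-highest bid: Vik at $12662.9 — that is the price the winner pays.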